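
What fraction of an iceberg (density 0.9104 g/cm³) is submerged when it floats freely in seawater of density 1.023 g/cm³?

Submerged fraction = ρ_obj/ρ_fluid = 0.9104/1.023 = 89%.

89%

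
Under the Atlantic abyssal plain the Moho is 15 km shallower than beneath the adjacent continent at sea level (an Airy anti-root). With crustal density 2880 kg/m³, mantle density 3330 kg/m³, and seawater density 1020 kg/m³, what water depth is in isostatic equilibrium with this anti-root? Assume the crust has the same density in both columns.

3.63 km

Replacing a thickness d of crust by seawater at the top must be balanced by replacing crust with mantle at the base: d (ρ_c − ρ_w) = a (ρ_m − ρ_c).
d = a (ρ_m − ρ_c)/(ρ_c − ρ_w) = 15 km × 450/1860 = 3.63 km.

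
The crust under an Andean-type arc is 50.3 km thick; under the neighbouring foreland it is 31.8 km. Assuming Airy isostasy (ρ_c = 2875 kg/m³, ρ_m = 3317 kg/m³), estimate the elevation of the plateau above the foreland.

2.47 km

Excess crust Δ = 50.3 km − 31.8 km = 18.5 km, split between elevation h and root r with h + r = Δ.
Airy balance ρ_c h = (ρ_m − ρ_c) r gives r = h ρ_c/(ρ_m − ρ_c), so h (1 + ρ_c/(ρ_m − ρ_c)) = Δ, i.e. h = Δ (ρ_m − ρ_c)/ρ_m.
h = 18.5 km × 442/3317 = 2.47 km.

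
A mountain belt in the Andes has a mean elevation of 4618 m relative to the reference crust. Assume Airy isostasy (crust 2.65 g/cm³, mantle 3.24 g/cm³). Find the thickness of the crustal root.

20700 m

For local isostatic compensation: the weight of the topography is balanced by the buoyancy of the root, ρ_c h = (ρ_m − ρ_c) r.
r = h · ρ_c / (ρ_m − ρ_c) = 4618 m × 2.65 / (3.24 − 2.65) = 20700 m.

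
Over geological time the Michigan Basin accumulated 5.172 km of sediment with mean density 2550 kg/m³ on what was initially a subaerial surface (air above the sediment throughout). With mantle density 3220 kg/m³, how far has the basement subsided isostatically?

Subaerial load: s = t ρ_sed / ρ_m = 5.172 km × 2550/3220 = 4.1 km.

4.1 km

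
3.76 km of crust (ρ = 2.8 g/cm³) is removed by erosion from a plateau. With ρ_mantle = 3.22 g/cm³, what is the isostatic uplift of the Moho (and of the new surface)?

Unloading: uplift u = e ρ_c/ρ_m = 3.76 km × 2.8/3.22 = 3.27 km.

3.27 km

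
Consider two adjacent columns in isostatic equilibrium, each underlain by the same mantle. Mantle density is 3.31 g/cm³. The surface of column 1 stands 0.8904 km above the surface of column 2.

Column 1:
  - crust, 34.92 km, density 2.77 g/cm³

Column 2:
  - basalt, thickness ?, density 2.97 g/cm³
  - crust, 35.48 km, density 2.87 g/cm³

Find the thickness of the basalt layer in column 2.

Take the compensation level at the base of the deeper column (depth z_c below the surface of column 1) and equate Σ ρ_i t_i down to z_c; mantle fills any gap and the z_c terms cancel.
Column 1: 34.92×2.77 + (z_c − 34.92)×3.31
Column 2: 0.8904×0 + x×2.97 + 35.48×2.87 + (z_c − 0.8904 − 35.48 − x)×3.31
The z_c×3.31 term appears on both sides and cancels. Collect the known terms of each column as K = Σ(ρt)_known − 3.31 × (depth of known layers): K_1 = 96.7284 − 3.31×34.92 = −18.8568; K_2 = 101.8276 − 3.31×(0.8904 + 35.48) = −18.558424.
Balance: K_1 = K_2 − x×(3.31 − 2.97), so x = (K_2 − K_1)/(3.31 − 2.97) = 0.298376/0.34 = 0.878 km.

0.878 km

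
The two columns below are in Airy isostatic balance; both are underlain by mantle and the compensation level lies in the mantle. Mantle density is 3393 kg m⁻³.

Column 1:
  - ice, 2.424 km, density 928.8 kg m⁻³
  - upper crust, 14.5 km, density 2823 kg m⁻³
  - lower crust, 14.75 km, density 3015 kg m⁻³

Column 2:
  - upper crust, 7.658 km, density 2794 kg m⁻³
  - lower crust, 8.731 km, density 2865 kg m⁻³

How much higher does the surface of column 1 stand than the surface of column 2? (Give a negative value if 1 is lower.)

3.13 km

For any compensation level in the mantle, the mantle terms cancel and isostasy reduces to e = (Σt_1 − Σt_2) − (Σ(ρt)_1 − Σ(ρt)_2) / ρ_m.
Σt_1 = 31.674 km; Σt_2 = 16.389 km; Σ(ρt)_1 = 87656.1612; Σ(ρt)_2 = 46410.767 (in km·kg m⁻³).
e = (31.674 − 16.389) − (87656.1612 − 46410.767) / 3393 = 3.13 km.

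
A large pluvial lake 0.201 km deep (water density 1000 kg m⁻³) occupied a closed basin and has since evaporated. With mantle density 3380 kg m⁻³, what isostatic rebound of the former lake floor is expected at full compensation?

0.0595 km

u = d ρ_w/ρ_m = 0.201 km × 1000/3380 = 0.0595 km.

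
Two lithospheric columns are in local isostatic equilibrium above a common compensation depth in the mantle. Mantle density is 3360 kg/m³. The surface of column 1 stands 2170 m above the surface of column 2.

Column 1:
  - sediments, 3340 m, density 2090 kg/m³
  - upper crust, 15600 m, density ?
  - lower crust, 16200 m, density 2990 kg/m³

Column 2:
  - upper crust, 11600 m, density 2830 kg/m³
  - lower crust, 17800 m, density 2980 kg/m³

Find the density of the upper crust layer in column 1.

Take the compensation level at the base of the deeper column (depth z_c below the surface of column 1) and equate Σ ρ_i t_i down to z_c; mantle fills any gap and the z_c terms cancel.
Column 1: 3340×2090 + 15600×ρ + 16200×2990 + (z_c − 35140)×3360
Column 2: 2170×0 + 11600×2830 + 17800×2980 + (z_c − 2170 − 29400)×3360
The z_c×3360 term appears on both sides and cancels. Collect the known terms of each column as K = Σ(ρt)_known − 3360 × (depth of known layers): K_1 = 55418600 − 3360×35140 = −62651800; K_2 = 85872000 − 3360×(2170 + 29400) = −20203200.
Balance: K_1 + 15600×ρ = K_2, so ρ = (K_2 − K_1)/15600 = 42448600/15600 = 2720 kg/m³.

2720 kg/m³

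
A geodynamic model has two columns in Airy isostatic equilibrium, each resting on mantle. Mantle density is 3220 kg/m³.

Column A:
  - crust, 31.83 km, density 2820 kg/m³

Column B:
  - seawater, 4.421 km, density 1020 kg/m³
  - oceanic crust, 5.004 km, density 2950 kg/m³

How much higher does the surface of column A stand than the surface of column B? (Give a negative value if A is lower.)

0.514 km

For any compensation level in the mantle, the mantle terms cancel and isostasy reduces to e = (Σt_A − Σt_B) − (Σ(ρt)_A − Σ(ρt)_B) / ρ_m.
Σt_A = 31.83 km; Σt_B = 9.425 km; Σ(ρt)_A = 89760.6; Σ(ρt)_B = 19271.22 (in km·kg/m³).
e = (31.83 − 9.425) − (89760.6 − 19271.22) / 3220 = 0.514 km.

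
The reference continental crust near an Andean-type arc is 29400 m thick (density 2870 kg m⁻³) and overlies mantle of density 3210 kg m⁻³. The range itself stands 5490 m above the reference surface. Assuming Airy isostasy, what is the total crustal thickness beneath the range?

Root depth r = h ρ_c / (ρ_m − ρ_c) = 5490 m × 2870 / 340 = 46340 m.
Total thickness = T + h + r = 29400 m + 5490 m + 46340 m = 81200 m.

81200 m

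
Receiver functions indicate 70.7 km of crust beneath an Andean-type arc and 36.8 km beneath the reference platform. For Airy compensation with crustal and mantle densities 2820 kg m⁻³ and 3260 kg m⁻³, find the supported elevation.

Excess crust Δ = 70.7 km − 36.8 km = 33.9 km, split between elevation h and root r with h + r = Δ.
Airy balance ρ_c h = (ρ_m − ρ_c) r gives r = h ρ_c/(ρ_m − ρ_c), so h (1 + ρ_c/(ρ_m − ρ_c)) = Δ, i.e. h = Δ (ρ_m − ρ_c)/ρ_m.
h = 33.9 km × 440/3260 = 4.58 km.

4.58 km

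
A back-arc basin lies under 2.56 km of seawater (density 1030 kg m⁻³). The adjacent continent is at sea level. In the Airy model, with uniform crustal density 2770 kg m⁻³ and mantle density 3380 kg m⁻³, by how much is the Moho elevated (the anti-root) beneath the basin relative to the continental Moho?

Isostatic balance requires: replacing crust with seawater at the top is compensated by replacing crust with mantle at the base: d (ρ_c − ρ_w) = a (ρ_m − ρ_c).
a = d (ρ_c − ρ_w)/(ρ_m − ρ_c) = 2.56 km × 1740/610 = 7.3 km.

7.3 km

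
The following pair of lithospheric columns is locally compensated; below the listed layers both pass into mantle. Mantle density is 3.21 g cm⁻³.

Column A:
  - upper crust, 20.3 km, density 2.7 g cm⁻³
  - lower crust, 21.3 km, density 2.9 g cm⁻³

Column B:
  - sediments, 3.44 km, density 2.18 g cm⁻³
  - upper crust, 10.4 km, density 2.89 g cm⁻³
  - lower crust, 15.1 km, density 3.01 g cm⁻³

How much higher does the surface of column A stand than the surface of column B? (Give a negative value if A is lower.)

2.2 km

For any compensation level in the mantle, the mantle terms cancel and isostasy reduces to e = (Σt_A − Σt_B) − (Σ(ρt)_A − Σ(ρt)_B) / ρ_m.
Σt_A = 41.6 km; Σt_B = 28.94 km; Σ(ρt)_A = 116.58; Σ(ρt)_B = 83.0062 (in km·g cm⁻³).
e = (41.6 − 28.94) − (116.58 − 83.0062) / 3.21 = 2.2 km.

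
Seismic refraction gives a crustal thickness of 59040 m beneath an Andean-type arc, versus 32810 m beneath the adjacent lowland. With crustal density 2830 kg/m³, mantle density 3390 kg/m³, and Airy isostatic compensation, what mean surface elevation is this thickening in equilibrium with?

4330 m

Excess crust Δ = 59040 m − 32810 m = 26230 m, split between elevation h and root r with h + r = Δ.
Airy balance ρ_c h = (ρ_m − ρ_c) r gives r = h ρ_c/(ρ_m − ρ_c), so h (1 + ρ_c/(ρ_m − ρ_c)) = Δ, i.e. h = Δ (ρ_m − ρ_c)/ρ_m.
h = 26230 m × 560/3390 = 4330 m.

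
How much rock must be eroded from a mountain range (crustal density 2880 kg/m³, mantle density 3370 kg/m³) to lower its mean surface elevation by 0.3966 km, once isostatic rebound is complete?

Net drop Δ = e − u = e − e ρ_c/ρ_m = e (ρ_m − ρ_c)/ρ_m.
e = Δ ρ_m/(ρ_m − ρ_c) = 0.3966 km × 3370/490 = 2.73 km.

2.73 km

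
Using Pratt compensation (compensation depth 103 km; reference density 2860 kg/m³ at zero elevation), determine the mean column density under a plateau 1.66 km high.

Pratt balance: ρ_ref D = ρ (D + h).
ρ = ρ_ref D/(D + h) = 2860 × 103 km/(103 km + 1.66 km) = 2810 kg/m³.

2810 kg/m³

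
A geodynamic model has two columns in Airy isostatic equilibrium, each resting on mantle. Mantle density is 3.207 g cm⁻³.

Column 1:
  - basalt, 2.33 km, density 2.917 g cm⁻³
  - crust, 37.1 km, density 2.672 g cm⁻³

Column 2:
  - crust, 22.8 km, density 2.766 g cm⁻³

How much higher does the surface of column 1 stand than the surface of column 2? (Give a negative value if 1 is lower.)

For any compensation level in the mantle, the mantle terms cancel and isostasy reduces to e = (Σt_1 − Σt_2) − (Σ(ρt)_1 − Σ(ρt)_2) / ρ_m.
Σt_1 = 39.43 km; Σt_2 = 22.8 km; Σ(ρt)_1 = 105.92781; Σ(ρt)_2 = 63.0648 (in km·g cm⁻³).
e = (39.43 − 22.8) − (105.92781 − 63.0648) / 3.207 = 3.26 km.

3.26 km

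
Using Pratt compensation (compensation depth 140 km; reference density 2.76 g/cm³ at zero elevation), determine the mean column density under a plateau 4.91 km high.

2.67 g/cm³

Pratt balance: ρ_ref D = ρ (D + h).
ρ = ρ_ref D/(D + h) = 2.76 × 140 km/(140 km + 4.91 km) = 2.67 g/cm³.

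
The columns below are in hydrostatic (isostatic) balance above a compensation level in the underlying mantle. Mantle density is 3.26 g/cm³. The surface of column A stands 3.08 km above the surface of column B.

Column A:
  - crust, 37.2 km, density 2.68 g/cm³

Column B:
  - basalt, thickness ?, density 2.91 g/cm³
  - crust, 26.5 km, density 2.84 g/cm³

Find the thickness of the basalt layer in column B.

1.16 km

Take the compensation level at the base of the deeper column (depth z_c below the surface of column A) and equate Σ ρ_i t_i down to z_c; mantle fills any gap and the z_c terms cancel.
Column A: 37.2×2.68 + (z_c − 37.2)×3.26
Column B: 3.08×0 + x×2.91 + 26.5×2.84 + (z_c − 3.08 − 26.5 − x)×3.26
The z_c×3.26 term appears on both sides and cancels. Collect the known terms of each column as K = Σ(ρt)_known − 3.26 × (depth of known layers): K_A = 99.696 − 3.26×37.2 = −21.576; K_B = 75.26 − 3.26×(3.08 + 26.5) = −21.1708.
Balance: K_A = K_B − x×(3.26 − 2.91), so x = (K_B − K_A)/(3.26 − 2.91) = 0.4052/0.35 = 1.16 km.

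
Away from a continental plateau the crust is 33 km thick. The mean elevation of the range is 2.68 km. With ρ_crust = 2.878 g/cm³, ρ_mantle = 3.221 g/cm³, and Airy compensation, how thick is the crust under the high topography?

58.2 km

Root depth r = h ρ_c / (ρ_m − ρ_c) = 2.68 km × 2.878 / 0.343 = 22.49 km.
Total thickness = T + h + r = 33 km + 2.68 km + 22.49 km = 58.2 km.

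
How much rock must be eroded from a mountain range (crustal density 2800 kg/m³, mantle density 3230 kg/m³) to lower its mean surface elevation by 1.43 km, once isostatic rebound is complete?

10.7 km

Net drop Δ = e − u = e − e ρ_c/ρ_m = e (ρ_m − ρ_c)/ρ_m.
e = Δ ρ_m/(ρ_m − ρ_c) = 1.43 km × 3230/430 = 10.7 km.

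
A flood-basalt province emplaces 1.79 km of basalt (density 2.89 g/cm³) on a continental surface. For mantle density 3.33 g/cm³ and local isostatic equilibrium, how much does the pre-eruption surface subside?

Subaerial loading: s = t ρ_load / ρ_m.
s = 1.79 km × 2.89/3.33 = 1.55 km.

1.55 km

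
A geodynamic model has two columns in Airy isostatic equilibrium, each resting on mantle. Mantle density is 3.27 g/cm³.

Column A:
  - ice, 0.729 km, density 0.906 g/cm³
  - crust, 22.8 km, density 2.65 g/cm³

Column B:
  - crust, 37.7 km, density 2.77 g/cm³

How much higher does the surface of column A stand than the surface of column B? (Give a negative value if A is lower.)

−0.915 km

For any compensation level in the mantle, the mantle terms cancel and isostasy reduces to e = (Σt_A − Σt_B) − (Σ(ρt)_A − Σ(ρt)_B) / ρ_m.
Σt_A = 23.529 km; Σt_B = 37.7 km; Σ(ρt)_A = 61.080474; Σ(ρt)_B = 104.429 (in km·g/cm³).
e = (23.529 − 37.7) − (61.080474 − 104.429) / 3.27 = −0.915 km.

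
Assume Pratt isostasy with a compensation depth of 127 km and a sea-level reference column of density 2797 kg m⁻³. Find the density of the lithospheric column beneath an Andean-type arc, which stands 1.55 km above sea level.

Pratt balance: ρ_ref D = ρ (D + h).
ρ = ρ_ref D/(D + h) = 2797 × 127 km/(127 km + 1.55 km) = 2760 kg m⁻³.

2760 kg m⁻³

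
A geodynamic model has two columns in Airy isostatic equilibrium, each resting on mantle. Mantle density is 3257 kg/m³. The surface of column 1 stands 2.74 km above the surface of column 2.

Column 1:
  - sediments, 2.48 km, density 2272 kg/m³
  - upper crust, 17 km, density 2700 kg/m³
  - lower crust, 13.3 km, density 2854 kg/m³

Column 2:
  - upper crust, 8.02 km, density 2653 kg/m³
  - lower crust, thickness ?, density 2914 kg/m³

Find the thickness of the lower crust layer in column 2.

Take the compensation level at the base of the deeper column (depth z_c below the surface of column 1) and equate Σ ρ_i t_i down to z_c; mantle fills any gap and the z_c terms cancel.
Column 1: 2.48×2272 + 17×2700 + 13.3×2854 + (z_c − 32.78)×3257
Column 2: 2.74×0 + 8.02×2653 + x×2914 + (z_c − 2.74 − 8.02 − x)×3257
The z_c×3257 term appears on both sides and cancels. Collect the known terms of each column as K = Σ(ρt)_known − 3257 × (depth of known layers): K_1 = 89492.76 − 3257×32.78 = −17271.7; K_2 = 21277.06 − 3257×(2.74 + 8.02) = −13768.26.
Balance: K_1 = K_2 − x×(3257 − 2914), so x = (K_2 − K_1)/(3257 − 2914) = 3503.44/343 = 10.2 km.

10.2 km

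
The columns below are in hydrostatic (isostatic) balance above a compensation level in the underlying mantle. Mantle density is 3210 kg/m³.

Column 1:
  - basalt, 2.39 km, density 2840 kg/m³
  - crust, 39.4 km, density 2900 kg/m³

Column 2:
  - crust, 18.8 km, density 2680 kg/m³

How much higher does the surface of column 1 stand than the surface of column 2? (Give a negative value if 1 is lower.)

For any compensation level in the mantle, the mantle terms cancel and isostasy reduces to e = (Σt_1 − Σt_2) − (Σ(ρt)_1 − Σ(ρt)_2) / ρ_m.
Σt_1 = 41.79 km; Σt_2 = 18.8 km; Σ(ρt)_1 = 121047.6; Σ(ρt)_2 = 50384 (in km·kg/m³).
e = (41.79 − 18.8) − (121047.6 − 50384) / 3210 = 0.976 km.

0.976 km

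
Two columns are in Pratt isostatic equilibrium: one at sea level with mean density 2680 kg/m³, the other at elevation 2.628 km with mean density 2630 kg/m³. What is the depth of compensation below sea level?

138 km

ρ_ref D = ρ (D + h) → D (ρ_ref − ρ) = ρ h.
D = ρ h/(ρ_ref − ρ) = 2630 × 2.628 km/(2680 − 2630) = 138 km.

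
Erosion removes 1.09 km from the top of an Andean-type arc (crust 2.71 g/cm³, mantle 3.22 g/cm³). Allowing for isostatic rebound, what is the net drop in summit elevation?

Rebound u = e ρ_c/ρ_m = 1.09 km × 2.71/3.22 = 0.9174 km.
Net surface drop = e − u = 1.09 km − 0.9174 km = e (ρ_m − ρ_c)/ρ_m = 0.173 km.

0.173 km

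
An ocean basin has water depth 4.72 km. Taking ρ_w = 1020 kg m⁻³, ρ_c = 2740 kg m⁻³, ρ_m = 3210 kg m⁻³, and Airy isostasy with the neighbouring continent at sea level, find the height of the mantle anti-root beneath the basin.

17.3 km

Balancing pressure at the compensation depth: replacing crust with seawater at the top is compensated by replacing crust with mantle at the base: d (ρ_c − ρ_w) = a (ρ_m − ρ_c).
a = d (ρ_c − ρ_w)/(ρ_m − ρ_c) = 4.72 km × 1720/470 = 17.3 km.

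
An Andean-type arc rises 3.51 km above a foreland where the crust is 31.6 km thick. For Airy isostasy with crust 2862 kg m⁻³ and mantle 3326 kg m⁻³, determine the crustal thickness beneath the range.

56.8 km

Root depth r = h ρ_c / (ρ_m − ρ_c) = 3.51 km × 2862 / 464 = 21.65 km.
Total thickness = T + h + r = 31.6 km + 3.51 km + 21.65 km = 56.8 km.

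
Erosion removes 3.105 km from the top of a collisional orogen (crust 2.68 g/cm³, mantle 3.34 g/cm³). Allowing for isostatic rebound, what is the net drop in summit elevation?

Rebound u = e ρ_c/ρ_m = 3.105 km × 2.68/3.34 = 2.491 km.
Net surface drop = e − u = 3.105 km − 2.491 km = e (ρ_m − ρ_c)/ρ_m = 0.614 km.

0.614 km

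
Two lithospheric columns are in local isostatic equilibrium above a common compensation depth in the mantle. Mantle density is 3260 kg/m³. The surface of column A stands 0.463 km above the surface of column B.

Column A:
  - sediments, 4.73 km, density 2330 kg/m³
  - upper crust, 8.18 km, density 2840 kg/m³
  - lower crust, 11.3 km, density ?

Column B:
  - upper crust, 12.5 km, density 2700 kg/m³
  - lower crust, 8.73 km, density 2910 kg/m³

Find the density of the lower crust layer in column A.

Take the compensation level at the base of the deeper column (depth z_c below the surface of column A) and equate Σ ρ_i t_i down to z_c; mantle fills any gap and the z_c terms cancel.
Column A: 4.73×2330 + 8.18×2840 + 11.3×ρ + (z_c − 24.21)×3260
Column B: 0.463×0 + 12.5×2700 + 8.73×2910 + (z_c − 0.463 − 21.23)×3260
The z_c×3260 term appears on both sides and cancels. Collect the known terms of each column as K = Σ(ρt)_known − 3260 × (depth of known layers): K_A = 34252.1 − 3260×24.21 = −44672.5; K_B = 59154.3 − 3260×(0.463 + 21.23) = −11564.88.
Balance: K_A + 11.3×ρ = K_B, so ρ = (K_B − K_A)/11.3 = 33107.6/11.3 = 2930 kg/m³.

2930 kg/m³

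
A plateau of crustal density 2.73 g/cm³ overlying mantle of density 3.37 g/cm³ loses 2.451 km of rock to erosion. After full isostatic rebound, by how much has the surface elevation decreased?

Rebound u = e ρ_c/ρ_m = 2.451 km × 2.73/3.37 = 1.986 km.
Net surface drop = e − u = 2.451 km − 1.986 km = e (ρ_m − ρ_c)/ρ_m = 0.465 km.

0.465 km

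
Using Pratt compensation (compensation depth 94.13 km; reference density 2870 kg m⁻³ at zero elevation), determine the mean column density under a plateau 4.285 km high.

2750 kg m⁻³

Pratt balance: ρ_ref D = ρ (D + h).
ρ = ρ_ref D/(D + h) = 2870 × 94.13 km/(94.13 km + 4.285 km) = 2750 kg m⁻³.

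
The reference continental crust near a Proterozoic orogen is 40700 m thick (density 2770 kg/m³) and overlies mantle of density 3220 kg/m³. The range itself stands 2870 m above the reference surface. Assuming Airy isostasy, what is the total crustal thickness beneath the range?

Root depth r = h ρ_c / (ρ_m − ρ_c) = 2870 m × 2770 / 450 = 17670 m.
Total thickness = T + h + r = 40700 m + 2870 m + 17670 m = 61200 m.

61200 m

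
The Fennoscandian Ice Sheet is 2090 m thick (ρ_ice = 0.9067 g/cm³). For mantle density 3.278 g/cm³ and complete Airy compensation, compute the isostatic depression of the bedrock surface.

Balancing pressure at the compensation depth: the ice load ρ_ice t is balanced by mantle displaced below, ρ_m s.
s = t ρ_ice / ρ_m = 2090 m × 0.9067/3.278 = 578 m.

578 m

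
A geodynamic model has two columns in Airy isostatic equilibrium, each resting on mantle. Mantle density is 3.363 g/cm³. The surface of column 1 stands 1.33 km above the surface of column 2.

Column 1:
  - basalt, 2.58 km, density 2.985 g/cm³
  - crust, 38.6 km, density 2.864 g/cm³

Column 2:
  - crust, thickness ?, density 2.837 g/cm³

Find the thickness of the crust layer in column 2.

30 km

Take the compensation level at the base of the deeper column (depth z_c below the surface of column 1) and equate Σ ρ_i t_i down to z_c; mantle fills any gap and the z_c terms cancel.
Column 1: 2.58×2.985 + 38.6×2.864 + (z_c − 41.18)×3.363
Column 2: 1.33×0 + x×2.837 + (z_c − 1.33 − 0 − x)×3.363
The z_c×3.363 term appears on both sides and cancels. Collect the known terms of each column as K = Σ(ρt)_known − 3.363 × (depth of known layers): K_1 = 118.2517 − 3.363×41.18 = −20.23664; K_2 = 0 − 3.363×(1.33 + 0) = −4.47279.
Balance: K_1 = K_2 − x×(3.363 − 2.837), so x = (K_2 − K_1)/(3.363 − 2.837) = 15.7638/0.526 = 30 km.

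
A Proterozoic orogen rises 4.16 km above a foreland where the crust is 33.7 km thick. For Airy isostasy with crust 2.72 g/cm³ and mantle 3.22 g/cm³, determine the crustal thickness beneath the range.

Root depth r = h ρ_c / (ρ_m − ρ_c) = 4.16 km × 2.72 / 0.5 = 22.63 km.
Total thickness = T + h + r = 33.7 km + 4.16 km + 22.63 km = 60.5 km.

60.5 km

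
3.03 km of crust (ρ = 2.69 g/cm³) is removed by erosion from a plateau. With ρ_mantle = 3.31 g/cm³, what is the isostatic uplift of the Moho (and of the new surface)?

2.46 km

Unloading: uplift u = e ρ_c/ρ_m = 3.03 km × 2.69/3.31 = 2.46 km.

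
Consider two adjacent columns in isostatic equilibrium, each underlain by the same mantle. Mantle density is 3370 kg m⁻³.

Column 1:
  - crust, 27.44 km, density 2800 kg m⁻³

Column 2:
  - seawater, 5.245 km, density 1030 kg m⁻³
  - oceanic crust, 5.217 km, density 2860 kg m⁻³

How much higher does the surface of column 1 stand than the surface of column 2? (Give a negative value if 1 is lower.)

0.21 km

For any compensation level in the mantle, the mantle terms cancel and isostasy reduces to e = (Σt_1 − Σt_2) − (Σ(ρt)_1 − Σ(ρt)_2) / ρ_m.
Σt_1 = 27.44 km; Σt_2 = 10.462 km; Σ(ρt)_1 = 76832; Σ(ρt)_2 = 20322.97 (in km·kg m⁻³).
e = (27.44 − 10.462) − (76832 − 20322.97) / 3370 = 0.21 km.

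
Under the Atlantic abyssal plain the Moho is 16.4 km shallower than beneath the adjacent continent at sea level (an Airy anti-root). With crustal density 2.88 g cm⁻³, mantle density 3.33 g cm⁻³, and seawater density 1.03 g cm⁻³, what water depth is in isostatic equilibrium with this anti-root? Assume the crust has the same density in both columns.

Replacing a thickness d of crust by seawater at the top must be balanced by replacing crust with mantle at the base: d (ρ_c − ρ_w) = a (ρ_m − ρ_c).
d = a (ρ_m − ρ_c)/(ρ_c − ρ_w) = 16.4 km × 0.45/1.85 = 3.99 km.

3.99 km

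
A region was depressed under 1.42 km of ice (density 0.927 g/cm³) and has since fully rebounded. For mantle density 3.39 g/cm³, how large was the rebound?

0.388 km

Removing the load lets mantle flow back in; uplift u satisfies ρ_ice t = ρ_m u.
u = t ρ_ice/ρ_m = 1.42 km × 0.927/3.39 = 0.388 km.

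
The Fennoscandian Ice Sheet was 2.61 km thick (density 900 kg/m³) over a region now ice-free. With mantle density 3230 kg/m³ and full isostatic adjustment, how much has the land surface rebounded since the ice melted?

Removing the load lets mantle flow back in; uplift u satisfies ρ_ice t = ρ_m u.
u = t ρ_ice/ρ_m = 2.61 km × 900/3230 = 0.727 km.

0.727 km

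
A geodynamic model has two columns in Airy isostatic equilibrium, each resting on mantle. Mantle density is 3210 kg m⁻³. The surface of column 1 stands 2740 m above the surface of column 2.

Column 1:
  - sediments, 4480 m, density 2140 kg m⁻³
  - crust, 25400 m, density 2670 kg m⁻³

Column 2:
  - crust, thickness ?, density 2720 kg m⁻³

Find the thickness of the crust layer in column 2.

19800 m

Take the compensation level at the base of the deeper column (depth z_c below the surface of column 1) and equate Σ ρ_i t_i down to z_c; mantle fills any gap and the z_c terms cancel.
Column 1: 4480×2140 + 25400×2670 + (z_c − 29880)×3210
Column 2: 2740×0 + x×2720 + (z_c − 2740 − 0 − x)×3210
The z_c×3210 term appears on both sides and cancels. Collect the known terms of each column as K = Σ(ρt)_known − 3210 × (depth of known layers): K_1 = 77405200 − 3210×29880 = −18509600; K_2 = 0 − 3210×(2740 + 0) = −8795400.
Balance: K_1 = K_2 − x×(3210 − 2720), so x = (K_2 − K_1)/(3210 − 2720) = 9714200/490 = 19800 m.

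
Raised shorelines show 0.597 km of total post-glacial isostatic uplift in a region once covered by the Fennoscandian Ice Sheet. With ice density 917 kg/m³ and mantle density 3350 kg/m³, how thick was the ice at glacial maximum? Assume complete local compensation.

2.18 km

u = t ρ_ice/ρ_m → t = u ρ_m/ρ_ice = 0.597 km × 3350/917 = 2.18 km.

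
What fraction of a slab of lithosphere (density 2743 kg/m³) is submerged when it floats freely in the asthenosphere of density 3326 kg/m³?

Submerged fraction = ρ_obj/ρ_fluid = 2743/3326 = 0.825.

0.825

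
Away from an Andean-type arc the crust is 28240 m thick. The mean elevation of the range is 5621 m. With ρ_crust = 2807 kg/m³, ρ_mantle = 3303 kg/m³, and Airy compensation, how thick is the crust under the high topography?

65700 m

Root depth r = h ρ_c / (ρ_m − ρ_c) = 5621 m × 2807 / 496 = 31810 m.
Total thickness = T + h + r = 28240 m + 5621 m + 31810 m = 65700 m.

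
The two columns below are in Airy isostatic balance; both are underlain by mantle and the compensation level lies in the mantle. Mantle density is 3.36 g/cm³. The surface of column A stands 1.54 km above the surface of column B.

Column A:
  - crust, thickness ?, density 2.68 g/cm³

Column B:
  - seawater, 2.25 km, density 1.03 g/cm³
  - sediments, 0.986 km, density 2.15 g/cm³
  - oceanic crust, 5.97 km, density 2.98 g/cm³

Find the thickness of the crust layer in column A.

20.4 km

Take the compensation level at the base of the deeper column (depth z_c below the surface of column A) and equate Σ ρ_i t_i down to z_c; mantle fills any gap and the z_c terms cancel.
Column A: x×2.68 + (z_c − 0 − x)×3.36
Column B: 1.54×0 + 2.25×1.03 + 0.986×2.15 + 5.97×2.98 + (z_c − 1.54 − 9.206)×3.36
The z_c×3.36 term appears on both sides and cancels. Collect the known terms of each column as K = Σ(ρt)_known − 3.36 × (depth of known layers): K_A = 0 − 3.36×0 = 0; K_B = 22.228 − 3.36×(1.54 + 9.206) = −13.87856.
Balance: K_A − x×(3.36 − 2.68) = K_B, so x = (K_A − K_B)/(3.36 − 2.68) = 13.8786/0.68 = 20.4 km.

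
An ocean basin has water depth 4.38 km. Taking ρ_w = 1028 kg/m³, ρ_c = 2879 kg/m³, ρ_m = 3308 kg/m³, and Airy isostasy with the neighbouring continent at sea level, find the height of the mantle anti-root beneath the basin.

Equating mass per unit area of the two columns: replacing crust with seawater at the top is compensated by replacing crust with mantle at the base: d (ρ_c − ρ_w) = a (ρ_m − ρ_c).
a = d (ρ_c − ρ_w)/(ρ_m − ρ_c) = 4.38 km × 1851/429 = 18.9 km.

18.9 km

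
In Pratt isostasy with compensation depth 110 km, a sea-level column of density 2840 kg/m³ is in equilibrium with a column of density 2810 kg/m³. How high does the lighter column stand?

ρ_ref D = ρ (D + h) → h = D (ρ_ref − ρ)/ρ.
h = 110 km × (2840 − 2810)/2810 = 1.17 km.

1.17 km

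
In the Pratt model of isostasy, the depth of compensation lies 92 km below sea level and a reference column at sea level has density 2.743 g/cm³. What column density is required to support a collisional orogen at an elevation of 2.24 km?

Pratt balance: ρ_ref D = ρ (D + h).
ρ = ρ_ref D/(D + h) = 2.743 × 92 km/(92 km + 2.24 km) = 2.68 g/cm³.

2.68 g/cm³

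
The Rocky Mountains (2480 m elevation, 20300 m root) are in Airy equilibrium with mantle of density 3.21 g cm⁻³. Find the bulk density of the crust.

ρ_c h = (ρ_m − ρ_c) r → ρ_c (h + r) = ρ_m r → ρ_c = ρ_m r / (h + r).
ρ_c = 3.21 × 20300 m / (2480 m + 20300 m) = 2.86 g cm⁻³.

2.86 g cm⁻³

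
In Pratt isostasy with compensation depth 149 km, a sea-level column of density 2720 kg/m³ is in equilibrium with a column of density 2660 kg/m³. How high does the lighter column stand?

3.36 km

ρ_ref D = ρ (D + h) → h = D (ρ_ref − ρ)/ρ.
h = 149 km × (2720 − 2660)/2660 = 3.36 km.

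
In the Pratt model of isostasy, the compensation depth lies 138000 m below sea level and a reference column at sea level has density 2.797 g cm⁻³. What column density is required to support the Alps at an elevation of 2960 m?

2.74 g cm⁻³

Pratt balance: ρ_ref D = ρ (D + h).
ρ = ρ_ref D/(D + h) = 2.797 × 138000 m/(138000 m + 2960 m) = 2.74 g cm⁻³.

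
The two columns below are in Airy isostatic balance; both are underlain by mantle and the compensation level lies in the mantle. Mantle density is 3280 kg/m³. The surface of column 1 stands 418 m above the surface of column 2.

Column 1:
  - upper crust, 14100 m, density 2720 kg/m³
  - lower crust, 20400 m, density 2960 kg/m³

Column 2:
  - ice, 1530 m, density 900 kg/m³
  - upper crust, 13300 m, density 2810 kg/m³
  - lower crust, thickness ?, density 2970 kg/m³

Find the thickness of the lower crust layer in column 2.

10200 m

Take the compensation level at the base of the deeper column (depth z_c below the surface of column 1) and equate Σ ρ_i t_i down to z_c; mantle fills any gap and the z_c terms cancel.
Column 1: 14100×2720 + 20400×2960 + (z_c − 34500)×3280
Column 2: 418×0 + 1530×900 + 13300×2810 + x×2970 + (z_c − 418 − 14830 − x)×3280
The z_c×3280 term appears on both sides and cancels. Collect the known terms of each column as K = Σ(ρt)_known − 3280 × (depth of known layers): K_1 = 98736000 − 3280×34500 = −14424000; K_2 = 38750000 − 3280×(418 + 14830) = −11263440.
Balance: K_1 = K_2 − x×(3280 − 2970), so x = (K_2 − K_1)/(3280 − 2970) = 3160560/310 = 10200 m.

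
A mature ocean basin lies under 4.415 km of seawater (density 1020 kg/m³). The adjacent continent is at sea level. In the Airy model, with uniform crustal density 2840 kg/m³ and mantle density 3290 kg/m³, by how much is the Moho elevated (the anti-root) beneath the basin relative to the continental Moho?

By Archimedes' principle applied to the lithosphere: replacing crust with seawater at the top is compensated by replacing crust with mantle at the base: d (ρ_c − ρ_w) = a (ρ_m − ρ_c).
a = d (ρ_c − ρ_w)/(ρ_m − ρ_c) = 4.415 km × 1820/450 = 17.9 km.

17.9 km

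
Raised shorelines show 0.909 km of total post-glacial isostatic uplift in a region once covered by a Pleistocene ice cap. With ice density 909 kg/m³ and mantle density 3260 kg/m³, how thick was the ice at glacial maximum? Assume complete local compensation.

u = t ρ_ice/ρ_m → t = u ρ_m/ρ_ice = 0.909 km × 3260/909 = 3.26 km.

3.26 km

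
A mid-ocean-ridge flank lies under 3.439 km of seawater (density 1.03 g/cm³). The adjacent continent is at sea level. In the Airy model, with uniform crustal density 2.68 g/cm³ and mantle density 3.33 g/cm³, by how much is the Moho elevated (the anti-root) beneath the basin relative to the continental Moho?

For local isostatic compensation: replacing crust with seawater at the top is compensated by replacing crust with mantle at the base: d (ρ_c − ρ_w) = a (ρ_m − ρ_c).
a = d (ρ_c − ρ_w)/(ρ_m − ρ_c) = 3.439 km × 1.65/0.65 = 8.73 km.

8.73 km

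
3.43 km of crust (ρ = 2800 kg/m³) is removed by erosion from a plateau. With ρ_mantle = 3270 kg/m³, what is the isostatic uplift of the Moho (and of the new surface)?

2.94 km

Unloading: uplift u = e ρ_c/ρ_m = 3.43 km × 2800/3270 = 2.94 km.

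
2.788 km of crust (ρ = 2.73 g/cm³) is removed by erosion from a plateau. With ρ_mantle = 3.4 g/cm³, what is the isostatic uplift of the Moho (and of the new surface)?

2.24 km

Unloading: uplift u = e ρ_c/ρ_m = 2.788 km × 2.73/3.4 = 2.24 km.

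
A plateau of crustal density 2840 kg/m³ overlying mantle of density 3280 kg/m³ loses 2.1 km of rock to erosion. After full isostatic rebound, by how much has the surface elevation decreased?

Rebound u = e ρ_c/ρ_m = 2.1 km × 2840/3280 = 1.818 km.
Net surface drop = e − u = 2.1 km − 1.818 km = e (ρ_m − ρ_c)/ρ_m = 0.282 km.

0.282 km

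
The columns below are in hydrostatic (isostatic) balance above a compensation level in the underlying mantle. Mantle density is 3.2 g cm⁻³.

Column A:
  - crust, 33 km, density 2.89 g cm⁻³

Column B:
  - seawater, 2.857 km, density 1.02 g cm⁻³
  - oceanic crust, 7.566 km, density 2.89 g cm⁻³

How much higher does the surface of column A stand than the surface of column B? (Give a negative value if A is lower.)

0.518 km

For any compensation level in the mantle, the mantle terms cancel and isostasy reduces to e = (Σt_A − Σt_B) − (Σ(ρt)_A − Σ(ρt)_B) / ρ_m.
Σt_A = 33 km; Σt_B = 10.423 km; Σ(ρt)_A = 95.37; Σ(ρt)_B = 24.77988 (in km·g cm⁻³).
e = (33 − 10.423) − (95.37 − 24.77988) / 3.2 = 0.518 km.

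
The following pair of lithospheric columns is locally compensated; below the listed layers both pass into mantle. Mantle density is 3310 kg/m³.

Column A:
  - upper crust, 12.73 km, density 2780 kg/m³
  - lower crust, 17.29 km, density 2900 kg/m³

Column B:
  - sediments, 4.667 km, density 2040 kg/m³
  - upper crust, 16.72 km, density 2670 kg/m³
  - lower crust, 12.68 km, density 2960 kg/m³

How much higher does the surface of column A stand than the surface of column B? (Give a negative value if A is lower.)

For any compensation level in the mantle, the mantle terms cancel and isostasy reduces to e = (Σt_A − Σt_B) − (Σ(ρt)_A − Σ(ρt)_B) / ρ_m.
Σt_A = 30.02 km; Σt_B = 34.067 km; Σ(ρt)_A = 85530.4; Σ(ρt)_B = 91695.88 (in km·kg/m³).
e = (30.02 − 34.067) − (85530.4 − 91695.88) / 3310 = −2.18 km.

−2.18 km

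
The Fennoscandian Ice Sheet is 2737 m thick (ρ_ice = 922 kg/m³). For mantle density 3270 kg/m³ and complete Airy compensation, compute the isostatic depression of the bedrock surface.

Balancing pressure at the compensation depth: the ice load ρ_ice t is balanced by mantle displaced below, ρ_m s.
s = t ρ_ice / ρ_m = 2737 m × 922/3270 = 772 m.

772 m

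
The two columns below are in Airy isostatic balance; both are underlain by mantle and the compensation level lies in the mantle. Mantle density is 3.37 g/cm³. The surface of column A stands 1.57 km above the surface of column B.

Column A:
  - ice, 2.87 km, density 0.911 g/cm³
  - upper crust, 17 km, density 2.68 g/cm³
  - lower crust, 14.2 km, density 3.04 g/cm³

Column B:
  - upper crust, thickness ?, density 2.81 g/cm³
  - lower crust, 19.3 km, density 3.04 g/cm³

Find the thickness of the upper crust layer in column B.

Take the compensation level at the base of the deeper column (depth z_c below the surface of column A) and equate Σ ρ_i t_i down to z_c; mantle fills any gap and the z_c terms cancel.
Column A: 2.87×0.911 + 17×2.68 + 14.2×3.04 + (z_c − 34.07)×3.37
Column B: 1.57×0 + x×2.81 + 19.3×3.04 + (z_c − 1.57 − 19.3 − x)×3.37
The z_c×3.37 term appears on both sides and cancels. Collect the known terms of each column as K = Σ(ρt)_known − 3.37 × (depth of known layers): K_A = 91.34257 − 3.37×34.07 = −23.47333; K_B = 58.672 − 3.37×(1.57 + 19.3) = −11.6599.
Balance: K_A = K_B − x×(3.37 − 2.81), so x = (K_B − K_A)/(3.37 − 2.81) = 11.8134/0.56 = 21.1 km.

21.1 km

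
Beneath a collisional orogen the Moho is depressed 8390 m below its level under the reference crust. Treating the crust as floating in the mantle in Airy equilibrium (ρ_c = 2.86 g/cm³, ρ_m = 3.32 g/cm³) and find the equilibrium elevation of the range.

1350 m

In Airy isostatic equilibrium: ρ_c h = (ρ_m − ρ_c) r.
h = r (ρ_m − ρ_c) / ρ_c = 8390 m × (3.32 − 2.86) / 2.86 = 1350 m.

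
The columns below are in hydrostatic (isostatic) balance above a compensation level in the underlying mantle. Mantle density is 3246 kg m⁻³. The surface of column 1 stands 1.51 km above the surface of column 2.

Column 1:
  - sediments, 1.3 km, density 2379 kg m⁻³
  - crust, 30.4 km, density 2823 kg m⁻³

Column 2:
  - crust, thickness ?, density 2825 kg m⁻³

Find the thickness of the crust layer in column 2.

Take the compensation level at the base of the deeper column (depth z_c below the surface of column 1) and equate Σ ρ_i t_i down to z_c; mantle fills any gap and the z_c terms cancel.
Column 1: 1.3×2379 + 30.4×2823 + (z_c − 31.7)×3246
Column 2: 1.51×0 + x×2825 + (z_c − 1.51 − 0 − x)×3246
The z_c×3246 term appears on both sides and cancels. Collect the known terms of each column as K = Σ(ρt)_known − 3246 × (depth of known layers): K_1 = 88911.9 − 3246×31.7 = −13986.3; K_2 = 0 − 3246×(1.51 + 0) = −4901.46.
Balance: K_1 = K_2 − x×(3246 − 2825), so x = (K_2 − K_1)/(3246 − 2825) = 9084.84/421 = 21.6 km.

21.6 km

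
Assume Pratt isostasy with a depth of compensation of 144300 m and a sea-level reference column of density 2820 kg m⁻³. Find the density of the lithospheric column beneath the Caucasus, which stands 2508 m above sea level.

2770 kg m⁻³

Pratt balance: ρ_ref D = ρ (D + h).
ρ = ρ_ref D/(D + h) = 2820 × 144300 m/(144300 m + 2508 m) = 2770 kg m⁻³.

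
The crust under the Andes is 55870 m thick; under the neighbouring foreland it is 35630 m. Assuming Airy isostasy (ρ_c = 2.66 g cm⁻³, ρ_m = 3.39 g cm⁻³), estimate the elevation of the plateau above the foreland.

Excess crust Δ = 55870 m − 35630 m = 20240 m, split between elevation h and root r with h + r = Δ.
Airy balance ρ_c h = (ρ_m − ρ_c) r gives r = h ρ_c/(ρ_m − ρ_c), so h (1 + ρ_c/(ρ_m − ρ_c)) = Δ, i.e. h = Δ (ρ_m − ρ_c)/ρ_m.
h = 20240 m × 0.73/3.39 = 4360 m.

4360 m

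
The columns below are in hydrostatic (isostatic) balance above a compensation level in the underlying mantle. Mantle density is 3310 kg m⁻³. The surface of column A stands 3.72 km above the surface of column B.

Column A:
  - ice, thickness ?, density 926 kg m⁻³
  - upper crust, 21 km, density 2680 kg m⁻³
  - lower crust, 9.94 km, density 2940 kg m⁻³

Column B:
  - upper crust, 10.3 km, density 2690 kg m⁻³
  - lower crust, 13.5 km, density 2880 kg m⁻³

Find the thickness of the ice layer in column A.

Take the compensation level at the base of the deeper column (depth z_c below the surface of column A) and equate Σ ρ_i t_i down to z_c; mantle fills any gap and the z_c terms cancel.
Column A: x×926 + 21×2680 + 9.94×2940 + (z_c − 30.94 − x)×3310
Column B: 3.72×0 + 10.3×2690 + 13.5×2880 + (z_c − 3.72 − 23.8)×3310
The z_c×3310 term appears on both sides and cancels. Collect the known terms of each column as K = Σ(ρt)_known − 3310 × (depth of known layers): K_A = 85503.6 − 3310×30.94 = −16907.8; K_B = 66587 − 3310×(3.72 + 23.8) = −24504.2.
Balance: K_A − x×(3310 − 926) = K_B, so x = (K_A − K_B)/(3310 − 926) = 7596.4/2384 = 3.19 km.

3.19 km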